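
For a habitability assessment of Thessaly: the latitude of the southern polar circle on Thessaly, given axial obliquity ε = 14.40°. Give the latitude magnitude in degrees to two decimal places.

75.60°

The polar circle is the lowest latitude that experiences at least one full rotation of continuous darkness at the northern-summer solstice; it lies at |ϕ| = 90° − ε = 90° − 14.40° = 75.60°.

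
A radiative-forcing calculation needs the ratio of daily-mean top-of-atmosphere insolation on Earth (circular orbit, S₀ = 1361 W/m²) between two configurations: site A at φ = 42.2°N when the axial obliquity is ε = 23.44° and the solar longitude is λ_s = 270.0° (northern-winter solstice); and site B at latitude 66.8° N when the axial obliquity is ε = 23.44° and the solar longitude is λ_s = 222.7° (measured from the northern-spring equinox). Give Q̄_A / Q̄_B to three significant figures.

Q̄_A / Q̄_B ≈ 4.22

— Configuration A (φ=+42.2°):
Solar declination: sin δ = sin ε · sin λ_s = sin 23.44° × sin 270.0° = -0.39779, so δ = -23.440°.
cos H₀ = −tan(+42.2°) tan(-23.440°) = 0.3931, H₀ = 1.1668 rad.
Bracket: H₀ sin φ sin δ + cos φ cos δ sin H₀ = 1.1668×0.67172×-0.39779 + 0.74080×0.91748×0.91948 = -0.311773 + 0.624942 = 0.313169.
Q̄ = (S₀/π) × [bracket] = (1361/π) × 0.313169 = 135.67 W/m².
— Configuration B (φ=+66.8°):
Solar declination: sin δ = sin ε · sin λ_s = sin 23.44° × sin 222.7° = -0.26976, so δ = -15.650°.
cos H₀ = −tan(+66.8°) tan(-15.650°) = 0.6536, H₀ = 0.8584 rad.
Bracket: H₀ sin φ sin δ + cos φ cos δ sin H₀ = 0.8584×0.91914×-0.26976 + 0.39394×0.96293×0.75681 = -0.212838 + 0.287086 = 0.074248.
Q̄ = (S₀/π) × [bracket] = (1361/π) × 0.074248 = 32.166 W/m².
Ratio Q̄_A / Q̄_B = 135.67 / 32.166 = 4.218.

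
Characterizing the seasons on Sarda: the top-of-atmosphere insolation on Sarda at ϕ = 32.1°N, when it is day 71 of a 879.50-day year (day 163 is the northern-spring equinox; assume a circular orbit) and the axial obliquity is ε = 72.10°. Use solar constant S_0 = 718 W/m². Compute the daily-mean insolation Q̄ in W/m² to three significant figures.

Solar longitude: L_s = 360° × (71 − 163)/879.50 = -37.658°, i.e. -37.658° + 360° = 322.342°.
sin δ = sin 72.10° × sin 322.342° = -0.58137, so δ = -35.547°.
cos h₀ = −tan(+32.1°) tan(-35.547°) = 0.4482, h₀ = 1.1060 rad.
Bracket: h₀ sin ϕ sin δ + cos ϕ cos δ sin h₀ = 1.1060×0.53140×-0.58137 + 0.84712×0.81364×0.89392 = -0.341688 + 0.616135 = 0.274447.
Q̄ = (S_0/π) × [bracket] = (718/π) × 0.274447 = 62.72 W/m².

Q̄ ≈ 62.7 W/m²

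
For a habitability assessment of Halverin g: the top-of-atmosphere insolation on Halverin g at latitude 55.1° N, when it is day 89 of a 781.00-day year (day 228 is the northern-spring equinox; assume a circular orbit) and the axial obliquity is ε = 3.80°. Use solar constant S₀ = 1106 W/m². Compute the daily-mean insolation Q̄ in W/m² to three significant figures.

Q̄ ≈ 175 W/m²

Solar longitude: λ_s = 360° × (89 − 228)/781.00 = -64.072°, i.e. -64.072° + 360° = 295.928°.
sin δ = sin 3.80° × sin 295.928° = -0.05960, so δ = -3.417°.
cos H₀ = −tan(+55.1°) tan(-3.417°) = 0.0856, H₀ = 1.4851 rad.
Bracket: H₀ sin φ sin δ + cos φ cos δ sin H₀ = 1.4851×0.82015×-0.05960 + 0.57215×0.99822×0.99633 = -0.072593 + 0.569036 = 0.496443.
Q̄ = (S₀/π) × [bracket] = (1106/π) × 0.496443 = 174.8 W/m².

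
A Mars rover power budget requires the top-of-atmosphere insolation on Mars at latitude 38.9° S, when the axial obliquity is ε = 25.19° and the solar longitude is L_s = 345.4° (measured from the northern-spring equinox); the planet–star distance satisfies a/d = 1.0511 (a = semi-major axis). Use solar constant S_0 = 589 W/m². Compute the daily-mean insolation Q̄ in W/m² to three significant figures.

Solar declination: sin δ = sin ε · sin L_s = sin 25.19° × sin 345.4° = -0.10729, so δ = -6.159°.
cos h₀ = −tan(-38.9°) tan(-6.159°) = -0.0871, h₀ = 1.6580 rad.
Bracket: h₀ sin ϕ sin δ + cos ϕ cos δ sin h₀ = 1.6580×-0.62796×-0.10729 + 0.77824×0.99423×0.99620 = 0.111706 + 0.770809 = 0.882515.
Inverse-square distance factor (a/d)² = 1.0511² = 1.104811.
Q̄ = (S_0/π) × 1.104811 × [bracket] = (589/π) × 1.104811 × 0.882515 = 182.8 W/m².

Q̄ ≈ 183 W/m²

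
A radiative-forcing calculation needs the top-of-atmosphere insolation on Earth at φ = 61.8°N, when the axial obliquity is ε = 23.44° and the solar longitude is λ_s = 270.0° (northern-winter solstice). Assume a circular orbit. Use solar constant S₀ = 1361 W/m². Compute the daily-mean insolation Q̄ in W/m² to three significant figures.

Q̄ ≈ 15.0 W/m²

Solar declination: sin δ = sin ε · sin λ_s = sin 23.44° × sin 270.0° = -0.39779, so δ = -23.440°.
cos H₀ = −tan(+61.8°) tan(-23.440°) = 0.8086, H₀ = 0.6290 rad.
Bracket: H₀ sin φ sin δ + cos φ cos δ sin H₀ = 0.6290×0.88130×-0.39779 + 0.47255×0.91748×0.58836 = -0.220510 + 0.255087 = 0.034577.
Q̄ = (S₀/π) × [bracket] = (1361/π) × 0.034577 = 14.98 W/m².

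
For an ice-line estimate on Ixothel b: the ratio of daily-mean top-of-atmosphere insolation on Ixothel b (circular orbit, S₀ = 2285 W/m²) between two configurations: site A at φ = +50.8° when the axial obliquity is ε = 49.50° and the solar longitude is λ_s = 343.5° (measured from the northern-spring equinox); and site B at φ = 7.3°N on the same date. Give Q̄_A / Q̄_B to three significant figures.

— Configuration A (φ=+50.8°):
Solar declination: sin δ = sin ε · sin λ_s = sin 49.50° × sin 343.5° = -0.21597, so δ = -12.472°.
cos H₀ = −tan(+50.8°) tan(-12.472°) = 0.2712, H₀ = 1.2962 rad.
Bracket: H₀ sin φ sin δ + cos φ cos δ sin H₀ = 1.2962×0.77494×-0.21597 + 0.63203×0.97640×0.96252 = -0.216937 + 0.593985 = 0.377048.
Q̄ = (S₀/π) × [bracket] = (2285/π) × 0.377048 = 274.24 W/m².
— Configuration B (φ=+7.3°):
cos H₀ = −tan(+7.3°) tan(-12.472°) = 0.0283, H₀ = 1.5425 rad.
Bracket: H₀ sin φ sin δ + cos φ cos δ sin H₀ = 1.5425×0.12706×-0.21597 + 0.99189×0.97640×0.99960 = -0.042328 + 0.968094 = 0.925766.
Q̄ = (S₀/π) × [bracket] = (2285/π) × 0.925766 = 673.34 W/m².
Ratio Q̄_A / Q̄_B = 274.24 / 673.34 = 0.4073.

Q̄_A / Q̄_B ≈ 0.407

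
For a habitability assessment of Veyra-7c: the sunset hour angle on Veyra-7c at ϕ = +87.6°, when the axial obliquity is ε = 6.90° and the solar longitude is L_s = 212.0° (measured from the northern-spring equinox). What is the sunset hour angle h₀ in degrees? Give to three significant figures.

h₀ = 0.00°

Solar declination: sin δ = sin ε · sin L_s = sin 6.90° × sin 212.0° = -0.06366, so δ = -3.650°.
cos h₀ = −tan ϕ · tan δ = 1.5220 ≥ 1, so the host star never rises (polar night) and h₀ = 0.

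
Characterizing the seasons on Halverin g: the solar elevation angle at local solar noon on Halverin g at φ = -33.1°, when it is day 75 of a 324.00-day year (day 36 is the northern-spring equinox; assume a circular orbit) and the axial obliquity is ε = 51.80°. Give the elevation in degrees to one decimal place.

Solar longitude: λ_s = 360° × (75 − 36)/324.00 = 43.333°.
sin δ = sin 51.80° × sin 43.333° = 0.53929, so δ = +32.635°.
At local noon the hour angle is zero, so the zenith angle equals |φ − δ| = |-33.1° − (+32.635°)| = 65.735°.
Elevation = 90° − 65.735° = 24.3°.

24.3°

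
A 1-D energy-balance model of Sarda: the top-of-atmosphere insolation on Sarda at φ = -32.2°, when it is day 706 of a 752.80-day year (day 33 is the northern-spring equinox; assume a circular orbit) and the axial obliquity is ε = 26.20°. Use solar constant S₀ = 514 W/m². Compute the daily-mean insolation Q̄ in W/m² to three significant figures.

Q̄ ≈ 173 W/m²

Solar longitude: λ_s = 360° × (706 − 33)/752.80 = 321.838°.
sin δ = sin 26.20° × sin 321.838° = -0.27280, so δ = -15.831°.
cos H₀ = −tan(-32.2°) tan(-15.831°) = -0.1786, H₀ = 1.7503 rad.
Bracket: H₀ sin φ sin δ + cos φ cos δ sin H₀ = 1.7503×-0.53288×-0.27280 + 0.84619×0.96207×0.98393 = 0.254441 + 0.801012 = 1.055453.
Q̄ = (S₀/π) × [bracket] = (514/π) × 1.055453 = 172.7 W/m².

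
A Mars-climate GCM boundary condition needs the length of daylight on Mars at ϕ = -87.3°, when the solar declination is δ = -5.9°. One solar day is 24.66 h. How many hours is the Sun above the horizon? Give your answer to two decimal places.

Sunrise equation: cos h₀ = −tan ϕ · tan δ = -2.1913 ≤ −1, so the Sun never sets (polar day) and h₀ = π.
Daylight = 2h₀/(2π) × 24.66 h = (3.1416/π) × 24.66 = 24.66 h.

24.66 h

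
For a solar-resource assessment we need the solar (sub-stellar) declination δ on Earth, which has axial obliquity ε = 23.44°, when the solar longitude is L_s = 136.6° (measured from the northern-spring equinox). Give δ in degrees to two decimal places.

sin δ = sin ε · sin L_s = sin 23.44° × sin 136.6° = 0.273316.
δ = arcsin(0.273316) = +15.86°.

δ = +15.86°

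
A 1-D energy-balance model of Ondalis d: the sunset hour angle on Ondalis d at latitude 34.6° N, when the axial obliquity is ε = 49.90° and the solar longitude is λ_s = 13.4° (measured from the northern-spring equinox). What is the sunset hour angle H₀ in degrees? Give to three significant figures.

Solar declination: sin δ = sin ε · sin λ_s = sin 49.90° × sin 13.4° = 0.17727, so δ = +10.211°.
cos H₀ = −tan φ · tan δ = −tan(+34.6°) × tan(+10.211°) = -0.1243, so H₀ = 1.6954 rad = 97.14°.

H₀ = 97.1°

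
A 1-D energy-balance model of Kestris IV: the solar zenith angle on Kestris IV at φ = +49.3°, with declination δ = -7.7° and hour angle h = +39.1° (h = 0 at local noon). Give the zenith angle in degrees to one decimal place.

θ_z = 66.4°

cos θ_z = sin φ sin δ + cos φ cos δ cos h = -0.101580 + 0.501496 = 0.399916.
θ_z = arccos(0.399916) = 66.4°.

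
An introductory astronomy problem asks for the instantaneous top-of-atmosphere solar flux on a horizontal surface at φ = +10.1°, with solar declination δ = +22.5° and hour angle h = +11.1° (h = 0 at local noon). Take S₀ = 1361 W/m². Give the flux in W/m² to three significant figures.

cos θ_z = sin φ sin δ + cos φ cos δ cos h = 0.067110 + 0.892547 = 0.959657.
Flux = S₀ · cos θ_z = 1361 × 0.959657 = 1306 W/m².

1.31e+03 W/m²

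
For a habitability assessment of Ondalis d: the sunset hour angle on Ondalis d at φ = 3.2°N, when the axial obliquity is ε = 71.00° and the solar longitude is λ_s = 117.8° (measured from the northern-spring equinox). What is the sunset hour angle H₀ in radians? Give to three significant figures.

Solar declination: sin δ = sin ε · sin λ_s = sin 71.00° × sin 117.8° = 0.83639, so δ = +56.761°.
cos H₀ = −tan φ · tan δ = −tan(+3.2°) × tan(+56.761°) = -0.0853, so H₀ = 1.6562 rad = 94.89°.

H₀ = 1.66 rad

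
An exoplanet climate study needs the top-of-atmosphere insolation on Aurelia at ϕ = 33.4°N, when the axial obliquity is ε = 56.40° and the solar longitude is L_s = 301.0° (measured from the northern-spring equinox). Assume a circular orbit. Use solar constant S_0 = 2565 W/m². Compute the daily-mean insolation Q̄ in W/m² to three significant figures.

Q̄ ≈ 85.9 W/m²

Solar declination: sin δ = sin ε · sin L_s = sin 56.40° × sin 301.0° = -0.71395, so δ = -45.557°.
cos h₀ = −tan(+33.4°) tan(-45.557°) = 0.6723, h₀ = 0.8334 rad.
Bracket: h₀ sin ϕ sin δ + cos ϕ cos δ sin h₀ = 0.8334×0.55048×-0.71395 + 0.83485×0.70019×0.74025 = -0.327539 + 0.432716 = 0.105177.
Q̄ = (S_0/π) × [bracket] = (2565/π) × 0.105177 = 85.87 W/m².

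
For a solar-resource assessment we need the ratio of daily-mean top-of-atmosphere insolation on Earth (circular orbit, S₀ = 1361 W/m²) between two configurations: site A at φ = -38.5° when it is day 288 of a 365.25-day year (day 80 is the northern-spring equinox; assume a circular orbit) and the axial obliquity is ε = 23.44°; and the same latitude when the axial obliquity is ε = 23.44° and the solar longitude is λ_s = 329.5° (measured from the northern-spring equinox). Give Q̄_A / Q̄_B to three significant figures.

Q̄_A / Q̄_B ≈ 0.968

— Configuration A (φ=-38.5°):
Solar longitude: λ_s = 360° × (288 − 80)/365.25 = 205.010°.
sin δ = sin 23.44° × sin 205.010° = -0.16818, so δ = -9.682°.
cos H₀ = −tan(-38.5°) tan(-9.682°) = -0.1357, H₀ = 1.7069 rad.
Bracket: H₀ sin φ sin δ + cos φ cos δ sin H₀ = 1.7069×-0.62251×-0.16818 + 0.78261×0.98576×0.99075 = 0.178702 + 0.764330 = 0.943032.
Q̄ = (S₀/π) × [bracket] = (1361/π) × 0.943032 = 408.54 W/m².
— Configuration B (φ=-38.5°):
Solar declination: sin δ = sin ε · sin λ_s = sin 23.44° × sin 329.5° = -0.20189, so δ = -11.648°.
cos H₀ = −tan(-38.5°) tan(-11.648°) = -0.1640, H₀ = 1.7355 rad.
Bracket: H₀ sin φ sin δ + cos φ cos δ sin H₀ = 1.7355×-0.62251×-0.20189 + 0.78261×0.97941×0.98647 = 0.218115 + 0.756125 = 0.974240.
Q̄ = (S₀/π) × [bracket] = (1361/π) × 0.974240 = 422.06 W/m².
Ratio Q̄_A / Q̄_B = 408.54 / 422.06 = 0.9680.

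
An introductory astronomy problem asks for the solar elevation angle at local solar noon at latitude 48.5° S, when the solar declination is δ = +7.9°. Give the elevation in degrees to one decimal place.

33.6°

At local noon the hour angle is zero, so the zenith angle equals |φ − δ| = |-48.5° − (+7.900°)| = 56.400°.
Elevation = 90° − 56.400° = 33.6°.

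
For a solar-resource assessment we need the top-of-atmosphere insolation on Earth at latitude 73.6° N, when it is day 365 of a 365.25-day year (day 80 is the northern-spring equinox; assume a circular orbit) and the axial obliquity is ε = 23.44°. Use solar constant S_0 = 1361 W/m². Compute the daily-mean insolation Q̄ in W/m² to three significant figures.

Q̄ ≈ 0.00 W/m²

Solar longitude: L_s = 360° × (365 − 80)/365.25 = 280.903°.
sin δ = sin 23.44° × sin 280.903° = -0.39061, so δ = -22.992°.
cos h₀ = −tan(+73.6°) tan(-22.992°) = 1.4417 ≥ 1 ⇒ polar night, h₀ = 0 and Q̄ = 0.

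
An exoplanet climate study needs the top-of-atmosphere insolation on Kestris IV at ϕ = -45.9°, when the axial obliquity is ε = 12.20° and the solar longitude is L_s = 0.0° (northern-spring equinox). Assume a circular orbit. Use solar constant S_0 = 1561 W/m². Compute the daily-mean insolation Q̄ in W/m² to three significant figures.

Q̄ ≈ 346 W/m²

Solar declination: sin δ = sin ε · sin L_s = sin 12.20° × sin 0.0° = 0.00000, so δ = +0.000°.
cos h₀ = −tan(-45.9°) tan(+0.000°) = 0.0000, h₀ = 1.5708 rad.
Bracket: h₀ sin ϕ sin δ + cos ϕ cos δ sin h₀ = 1.5708×-0.71813×0.00000 + 0.69591×1.00000×1.00000 = -0.000000 + 0.695910 = 0.695910.
Q̄ = (S_0/π) × [bracket] = (1561/π) × 0.695910 = 345.8 W/m².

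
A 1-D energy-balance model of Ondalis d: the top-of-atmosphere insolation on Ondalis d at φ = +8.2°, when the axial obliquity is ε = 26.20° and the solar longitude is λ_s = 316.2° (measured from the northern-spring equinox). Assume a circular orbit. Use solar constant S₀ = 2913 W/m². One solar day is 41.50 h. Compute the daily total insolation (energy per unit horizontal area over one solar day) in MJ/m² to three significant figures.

Solar declination: sin δ = sin ε · sin λ_s = sin 26.20° × sin 316.2° = -0.30559, so δ = -17.793°.
cos H₀ = −tan(+8.2°) tan(-17.793°) = 0.0462, H₀ = 1.5245 rad.
Bracket: H₀ sin φ sin δ + cos φ cos δ sin H₀ = 1.5245×0.14263×-0.30559 + 0.98978×0.95216×0.99893 = -0.066447 + 0.941421 = 0.874974.
Q̄ = (S₀/π) × [bracket] = (2913/π) × 0.874974 = 811.31 W/m².
Daily total = Q̄ × 41.50 h × 3600 s/h = 811.31 × 41.50 × 3600 / 10⁶ = 121.2 MJ/m².

121 MJ/m²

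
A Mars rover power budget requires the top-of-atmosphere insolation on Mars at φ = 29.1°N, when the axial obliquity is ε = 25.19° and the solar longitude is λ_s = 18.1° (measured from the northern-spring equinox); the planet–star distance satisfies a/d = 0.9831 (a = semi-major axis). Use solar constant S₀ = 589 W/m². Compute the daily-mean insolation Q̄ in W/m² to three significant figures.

Q̄ ≈ 176 W/m²

Solar declination: sin δ = sin ε · sin λ_s = sin 25.19° × sin 18.1° = 0.13223, so δ = +7.599°.
cos H₀ = −tan(+29.1°) tan(+7.599°) = -0.0743, H₀ = 1.6451 rad.
Bracket: H₀ sin φ sin δ + cos φ cos δ sin H₀ = 1.6451×0.48634×0.13223 + 0.87377×0.99122×0.99724 = 0.105794 + 0.863708 = 0.969502.
Inverse-square distance factor (a/d)² = 0.9831² = 0.966486.
Q̄ = (S₀/π) × 0.966486 × [bracket] = (589/π) × 0.966486 × 0.969502 = 175.7 W/m².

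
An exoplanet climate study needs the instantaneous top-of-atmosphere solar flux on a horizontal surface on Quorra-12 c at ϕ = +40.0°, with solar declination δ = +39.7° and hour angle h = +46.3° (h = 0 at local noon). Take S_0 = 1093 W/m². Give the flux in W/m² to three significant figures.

cos θ_z = sin ϕ sin δ + cos ϕ cos δ cos h = 0.410592 + 0.407202 = 0.817794.
Flux = S_0 · cos θ_z = 1093 × 0.817794 = 893.8 W/m².

894 W/m²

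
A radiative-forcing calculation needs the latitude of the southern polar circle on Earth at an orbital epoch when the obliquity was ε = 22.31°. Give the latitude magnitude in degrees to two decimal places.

The polar circle is the lowest latitude that experiences at least one full rotation of continuous darkness at the northern-summer solstice; it lies at |φ| = 90° − ε = 90° − 22.31° = 67.69°.

67.69°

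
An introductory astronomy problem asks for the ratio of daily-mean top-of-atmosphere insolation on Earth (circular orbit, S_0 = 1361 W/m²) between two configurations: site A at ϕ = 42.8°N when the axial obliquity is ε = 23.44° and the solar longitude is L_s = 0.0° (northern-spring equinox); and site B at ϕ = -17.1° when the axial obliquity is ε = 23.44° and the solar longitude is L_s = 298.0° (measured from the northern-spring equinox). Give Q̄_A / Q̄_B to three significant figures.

— Configuration A (ϕ=+42.8°):
Solar declination: sin δ = sin ε · sin L_s = sin 23.44° × sin 0.0° = 0.00000, so δ = +0.000°.
cos h₀ = −tan(+42.8°) tan(+0.000°) = -0.0000, h₀ = 1.5708 rad.
Bracket: h₀ sin ϕ sin δ + cos ϕ cos δ sin h₀ = 1.5708×0.67944×0.00000 + 0.73373×1.00000×1.00000 = 0.000000 + 0.733730 = 0.733730.
Q̄ = (S_0/π) × [bracket] = (1361/π) × 0.733730 = 317.87 W/m².
— Configuration B (ϕ=-17.1°):
Solar declination: sin δ = sin ε · sin L_s = sin 23.44° × sin 298.0° = -0.35123, so δ = -20.562°.
cos h₀ = −tan(-17.1°) tan(-20.562°) = -0.1154, h₀ = 1.6865 rad.
Bracket: h₀ sin ϕ sin δ + cos ϕ cos δ sin h₀ = 1.6865×-0.29404×-0.35123 + 0.95579×0.93629×0.99332 = 0.174174 + 0.888919 = 1.063093.
Q̄ = (S_0/π) × [bracket] = (1361/π) × 1.063093 = 460.55 W/m².
Ratio Q̄_A / Q̄_B = 317.87 / 460.55 = 0.6902.

Q̄_A / Q̄_B ≈ 0.690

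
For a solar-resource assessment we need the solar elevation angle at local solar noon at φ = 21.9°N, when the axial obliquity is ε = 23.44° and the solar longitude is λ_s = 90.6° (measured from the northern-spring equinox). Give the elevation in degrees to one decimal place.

88.5°

Solar declination: sin δ = sin ε · sin λ_s = sin 23.44° × sin 90.6° = 0.39777, so δ = +23.439°.
At local noon the hour angle is zero, so the zenith angle equals |φ − δ| = |+21.9° − (+23.439°)| = 1.539°.
Elevation = 90° − 1.539° = 88.5°.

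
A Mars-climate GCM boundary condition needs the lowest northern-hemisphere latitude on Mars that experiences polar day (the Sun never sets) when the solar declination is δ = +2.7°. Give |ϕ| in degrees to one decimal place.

|ϕ| = 87.3°

Polar day requires cos h₀ = −tan ϕ tan δ ≤ −1, i.e. tan ϕ tan δ ≥ 1.
The boundary is |tan ϕ| · |tan δ| = 1, so |ϕ| = 90° − |δ| = 90° − 2.7° = 87.3° in the northern hemisphere.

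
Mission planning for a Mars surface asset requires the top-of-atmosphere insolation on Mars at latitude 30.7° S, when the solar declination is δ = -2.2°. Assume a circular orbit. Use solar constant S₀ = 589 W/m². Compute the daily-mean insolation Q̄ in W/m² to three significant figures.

cos H₀ = −tan(-30.7°) tan(-2.200°) = -0.0228, H₀ = 1.5936 rad.
Bracket: H₀ sin φ sin δ + cos φ cos δ sin H₀ = 1.5936×-0.51054×-0.03839 + 0.85985×0.99926×0.99974 = 0.031234 + 0.858990 = 0.890224.
Q̄ = (S₀/π) × [bracket] = (589/π) × 0.890224 = 166.9 W/m².

Q̄ ≈ 167 W/m²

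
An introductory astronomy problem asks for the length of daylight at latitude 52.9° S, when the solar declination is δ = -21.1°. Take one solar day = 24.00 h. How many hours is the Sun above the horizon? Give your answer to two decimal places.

16.09 h

cos H₀ = −tan φ · tan δ = −tan(-52.9°) × tan(-21.100°) = -0.5102, so H₀ = 2.1062 rad = 120.68°.
Daylight = 2H₀/(2π) × 24.00 h = (2.1062/π) × 24.00 = 16.09 h.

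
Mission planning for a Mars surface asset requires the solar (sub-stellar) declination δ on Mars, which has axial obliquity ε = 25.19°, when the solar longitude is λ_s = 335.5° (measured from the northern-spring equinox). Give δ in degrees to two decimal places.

δ = -10.17°

sin δ = sin ε · sin λ_s = sin 25.19° × sin 335.5° = -0.176502.
δ = arcsin(-0.176502) = -10.17°.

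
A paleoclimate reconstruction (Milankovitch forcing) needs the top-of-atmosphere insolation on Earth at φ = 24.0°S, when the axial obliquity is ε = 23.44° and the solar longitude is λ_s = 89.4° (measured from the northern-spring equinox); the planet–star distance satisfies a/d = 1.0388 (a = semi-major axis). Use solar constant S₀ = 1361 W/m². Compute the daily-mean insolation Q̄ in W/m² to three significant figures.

Solar declination: sin δ = sin ε · sin λ_s = sin 23.44° × sin 89.4° = 0.39777, so δ = +23.439°.
cos H₀ = −tan(-24.0°) tan(+23.439°) = 0.1930, H₀ = 1.3766 rad.
Bracket: H₀ sin φ sin δ + cos φ cos δ sin H₀ = 1.3766×-0.40674×0.39777 + 0.91355×0.91749×0.98119 = -0.222719 + 0.822407 = 0.599688.
Inverse-square distance factor (a/d)² = 1.0388² = 1.079105.
Q̄ = (S₀/π) × 1.079105 × [bracket] = (1361/π) × 1.079105 × 0.599688 = 280.3 W/m².

Q̄ ≈ 280 W/m²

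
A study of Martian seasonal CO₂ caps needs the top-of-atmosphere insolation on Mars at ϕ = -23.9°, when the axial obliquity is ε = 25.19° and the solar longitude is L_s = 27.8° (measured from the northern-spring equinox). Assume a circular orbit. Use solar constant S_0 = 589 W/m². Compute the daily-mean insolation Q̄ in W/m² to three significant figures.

Q̄ ≈ 145 W/m²

Solar declination: sin δ = sin ε · sin L_s = sin 25.19° × sin 27.8° = 0.19850, so δ = +11.449°.
cos h₀ = −tan(-23.9°) tan(+11.449°) = 0.0898, h₀ = 1.4809 rad.
Bracket: h₀ sin ϕ sin δ + cos ϕ cos δ sin h₀ = 1.4809×-0.40514×0.19850 + 0.91425×0.98010×0.99596 = -0.119094 + 0.892436 = 0.773342.
Q̄ = (S_0/π) × [bracket] = (589/π) × 0.773342 = 145.0 W/m².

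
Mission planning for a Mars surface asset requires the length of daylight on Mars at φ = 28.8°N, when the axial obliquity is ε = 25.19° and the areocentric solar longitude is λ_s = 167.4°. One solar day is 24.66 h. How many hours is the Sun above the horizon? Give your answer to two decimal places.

12.73 h

sin δ = sin 25.19° × sin 167.4° = 0.09285, so δ = +5.327°.
cos H₀ = −tan φ · tan δ = −tan(+28.8°) × tan(+5.327°) = -0.0513, so H₀ = 1.6221 rad = 92.94°.
Daylight = 2H₀/(2π) × 24.66 h = (1.6221/π) × 24.66 = 12.73 h.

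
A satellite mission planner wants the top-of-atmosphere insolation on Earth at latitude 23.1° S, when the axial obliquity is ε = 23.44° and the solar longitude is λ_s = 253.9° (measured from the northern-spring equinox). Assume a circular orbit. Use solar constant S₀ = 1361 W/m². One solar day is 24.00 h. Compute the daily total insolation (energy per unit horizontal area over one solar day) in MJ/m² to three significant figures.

Solar declination: sin δ = sin ε · sin λ_s = sin 23.44° × sin 253.9° = -0.38219, so δ = -22.469°.
cos H₀ = −tan(-23.1°) tan(-22.469°) = -0.1764, H₀ = 1.7481 rad.
Bracket: H₀ sin φ sin δ + cos φ cos δ sin H₀ = 1.7481×-0.39234×-0.38219 + 0.91982×0.92409×0.98432 = 0.262125 + 0.836669 = 1.098794.
Q̄ = (S₀/π) × [bracket] = (1361/π) × 1.098794 = 476.02 W/m².
Daily total = Q̄ × 24.00 h × 3600 s/h = 476.02 × 24.00 × 3600 / 10⁶ = 41.13 MJ/m².

41.1 MJ/m²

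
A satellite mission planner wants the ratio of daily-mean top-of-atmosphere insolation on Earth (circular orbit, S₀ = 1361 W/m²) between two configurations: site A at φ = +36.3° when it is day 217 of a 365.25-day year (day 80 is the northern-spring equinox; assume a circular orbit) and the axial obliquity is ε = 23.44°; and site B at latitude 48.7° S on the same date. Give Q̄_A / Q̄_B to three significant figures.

Q̄_A / Q̄_B ≈ 3.12

— Configuration A (φ=+36.3°):
Solar longitude: λ_s = 360° × (217 − 80)/365.25 = 135.031°.
sin δ = sin 23.44° × sin 135.031° = 0.28113, so δ = +16.328°.
cos H₀ = −tan(+36.3°) tan(+16.328°) = -0.2152, H₀ = 1.7877 rad.
Bracket: H₀ sin φ sin δ + cos φ cos δ sin H₀ = 1.7877×0.59201×0.28113 + 0.80593×0.95967×0.97657 = 0.297530 + 0.755305 = 1.052835.
Q̄ = (S₀/π) × [bracket] = (1361/π) × 1.052835 = 456.11 W/m².
— Configuration B (φ=-48.7°):
cos H₀ = −tan(-48.7°) tan(+16.328°) = 0.3334, H₀ = 1.2308 rad.
Bracket: H₀ sin φ sin δ + cos φ cos δ sin H₀ = 1.2308×-0.75126×0.28113 + 0.66000×0.95967×0.94277 = -0.259947 + 0.597134 = 0.337187.
Q̄ = (S₀/π) × [bracket] = (1361/π) × 0.337187 = 146.08 W/m².
Ratio Q̄_A / Q̄_B = 456.11 / 146.08 = 3.122.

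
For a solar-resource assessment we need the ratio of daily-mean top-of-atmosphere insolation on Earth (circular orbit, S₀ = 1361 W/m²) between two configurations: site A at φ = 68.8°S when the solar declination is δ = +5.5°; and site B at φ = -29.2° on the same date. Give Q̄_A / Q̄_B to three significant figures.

Q̄_A / Q̄_B ≈ 0.290

— Configuration A (φ=-68.8°):
cos H₀ = −tan(-68.8°) tan(+5.500°) = 0.2482, H₀ = 1.3199 rad.
Bracket: H₀ sin φ sin δ + cos φ cos δ sin H₀ = 1.3199×-0.93232×0.09585 + 0.36162×0.99540×0.96870 = -0.117950 + 0.348690 = 0.230740.
Q̄ = (S₀/π) × [bracket] = (1361/π) × 0.230740 = 99.961 W/m².
— Configuration B (φ=-29.2°):
cos H₀ = −tan(-29.2°) tan(+5.500°) = 0.0538, H₀ = 1.5170 rad.
Bracket: H₀ sin φ sin δ + cos φ cos δ sin H₀ = 1.5170×-0.48786×0.09585 + 0.87292×0.99540×0.99855 = -0.070937 + 0.867645 = 0.796708.
Q̄ = (S₀/π) × [bracket] = (1361/π) × 0.796708 = 345.15 W/m².
Ratio Q̄_A / Q̄_B = 99.961 / 345.15 = 0.2896.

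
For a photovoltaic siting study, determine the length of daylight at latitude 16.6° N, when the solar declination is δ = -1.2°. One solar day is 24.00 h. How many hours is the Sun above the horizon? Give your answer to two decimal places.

11.95 h

cos h₀ = −tan ϕ · tan δ = −tan(+16.6°) × tan(-1.200°) = 0.0062, so h₀ = 1.5646 rad = 89.64°.
Daylight = 2h₀/(2π) × 24.00 h = (1.5646/π) × 24.00 = 11.95 h.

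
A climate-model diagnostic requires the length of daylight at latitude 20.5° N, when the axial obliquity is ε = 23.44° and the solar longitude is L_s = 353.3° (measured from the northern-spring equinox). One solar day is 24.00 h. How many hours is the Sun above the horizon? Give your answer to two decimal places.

11.87 h

Solar declination: sin δ = sin ε · sin L_s = sin 23.44° × sin 353.3° = -0.04641, so δ = -2.660°.
cos h₀ = −tan ϕ · tan δ = −tan(+20.5°) × tan(-2.660°) = 0.0174, so h₀ = 1.5534 rad = 89.00°.
Daylight = 2h₀/(2π) × 24.00 h = (1.5534/π) × 24.00 = 11.87 h.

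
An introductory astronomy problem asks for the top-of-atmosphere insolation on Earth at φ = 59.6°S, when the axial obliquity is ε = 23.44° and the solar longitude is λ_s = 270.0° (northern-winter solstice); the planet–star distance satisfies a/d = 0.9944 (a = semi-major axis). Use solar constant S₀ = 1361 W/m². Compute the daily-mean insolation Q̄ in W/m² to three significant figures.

Solar declination: sin δ = sin ε · sin λ_s = sin 23.44° × sin 270.0° = -0.39779, so δ = -23.440°.
cos H₀ = −tan(-59.6°) tan(-23.440°) = -0.7390, H₀ = 2.4024 rad.
Bracket: H₀ sin φ sin δ + cos φ cos δ sin H₀ = 2.4024×-0.86251×-0.39779 + 0.50603×0.91748×0.67371 = 0.824258 + 0.312785 = 1.137043.
Inverse-square distance factor (a/d)² = 0.9944² = 0.988831.
Q̄ = (S₀/π) × 0.988831 × [bracket] = (1361/π) × 0.988831 × 1.137043 = 487.1 W/m².

Q̄ ≈ 487 W/m²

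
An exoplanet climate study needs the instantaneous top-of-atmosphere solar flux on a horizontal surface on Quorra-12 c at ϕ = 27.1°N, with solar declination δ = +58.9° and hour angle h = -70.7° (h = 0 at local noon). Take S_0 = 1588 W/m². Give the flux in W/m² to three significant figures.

cos θ_z = sin ϕ sin δ + cos ϕ cos δ cos h = 0.390068 + 0.151979 = 0.542047.
Flux = S_0 · cos θ_z = 1588 × 0.542047 = 860.8 W/m².

861 W/m²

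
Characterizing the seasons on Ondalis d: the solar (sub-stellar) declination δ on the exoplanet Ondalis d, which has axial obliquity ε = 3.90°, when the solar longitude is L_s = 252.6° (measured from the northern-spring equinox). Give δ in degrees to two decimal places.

sin δ = sin ε · sin L_s = sin 3.90° × sin 252.6° = -0.064903.
δ = arcsin(-0.064903) = -3.72°.

δ = -3.72°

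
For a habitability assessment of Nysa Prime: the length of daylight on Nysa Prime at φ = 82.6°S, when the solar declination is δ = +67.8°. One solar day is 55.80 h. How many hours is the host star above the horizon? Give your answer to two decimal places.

cos H₀ = −tan φ · tan δ = 18.8672 ≥ 1, so the host star never rises (polar night) and H₀ = 0.
Daylight = 2H₀/(2π) × 55.80 h = (0.0000/π) × 55.80 = 0.00 h.

0.00 h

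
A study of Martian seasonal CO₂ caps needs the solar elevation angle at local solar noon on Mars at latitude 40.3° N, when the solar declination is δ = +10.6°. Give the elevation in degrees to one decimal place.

At local noon the hour angle is zero, so the zenith angle equals |φ − δ| = |+40.3° − (+10.600°)| = 29.700°.
Elevation = 90° − 29.700° = 60.3°.

60.3°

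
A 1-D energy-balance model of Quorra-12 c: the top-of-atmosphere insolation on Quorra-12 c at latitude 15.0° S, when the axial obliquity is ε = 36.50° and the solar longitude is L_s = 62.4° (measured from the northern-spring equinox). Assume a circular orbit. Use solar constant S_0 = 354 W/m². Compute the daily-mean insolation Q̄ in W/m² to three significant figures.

Q̄ ≈ 69.6 W/m²

Solar declination: sin δ = sin ε · sin L_s = sin 36.50° × sin 62.4° = 0.52713, so δ = +31.812°.
cos h₀ = −tan(-15.0°) tan(+31.812°) = 0.1662, h₀ = 1.4038 rad.
Bracket: h₀ sin ϕ sin δ + cos ϕ cos δ sin h₀ = 1.4038×-0.25882×0.52713 + 0.96593×0.84978×0.98609 = -0.191523 + 0.809410 = 0.617887.
Q̄ = (S_0/π) × [bracket] = (354/π) × 0.617887 = 69.62 W/m².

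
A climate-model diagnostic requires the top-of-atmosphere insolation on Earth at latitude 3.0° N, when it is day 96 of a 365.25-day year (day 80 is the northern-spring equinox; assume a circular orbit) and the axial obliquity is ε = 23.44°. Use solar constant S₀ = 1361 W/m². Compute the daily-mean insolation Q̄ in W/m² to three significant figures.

Q̄ ≈ 434 W/m²

Solar longitude: λ_s = 360° × (96 − 80)/365.25 = 15.770°.
sin δ = sin 23.44° × sin 15.770° = 0.10811, so δ = +6.206°.
cos H₀ = −tan(+3.0°) tan(+6.206°) = -0.0057, H₀ = 1.5765 rad.
Bracket: H₀ sin φ sin δ + cos φ cos δ sin H₀ = 1.5765×0.05234×0.10811 + 0.99863×0.99414×0.99998 = 0.008921 + 0.992758 = 1.001679.
Q̄ = (S₀/π) × [bracket] = (1361/π) × 1.001679 = 433.9 W/m².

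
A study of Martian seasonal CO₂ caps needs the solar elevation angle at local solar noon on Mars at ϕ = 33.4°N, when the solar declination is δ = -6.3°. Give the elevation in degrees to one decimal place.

50.3°

At local noon the hour angle is zero, so the zenith angle equals |ϕ − δ| = |+33.4° − (-6.300°)| = 39.700°.
Elevation = 90° − 39.700° = 50.3°.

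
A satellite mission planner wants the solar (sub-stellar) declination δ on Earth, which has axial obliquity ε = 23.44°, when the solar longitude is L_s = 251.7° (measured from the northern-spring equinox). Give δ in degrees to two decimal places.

sin δ = sin ε · sin L_s = sin 23.44° × sin 251.7° = -0.377671.
δ = arcsin(-0.377671) = -22.19°.

δ = -22.19°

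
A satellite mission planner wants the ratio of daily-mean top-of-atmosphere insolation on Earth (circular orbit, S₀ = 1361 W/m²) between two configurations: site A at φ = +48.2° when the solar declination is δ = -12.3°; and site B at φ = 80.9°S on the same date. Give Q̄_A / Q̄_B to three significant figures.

Q̄_A / Q̄_B ≈ 0.637

— Configuration A (φ=+48.2°):
cos H₀ = −tan(+48.2°) tan(-12.300°) = 0.2439, H₀ = 1.3245 rad.
Bracket: H₀ sin φ sin δ + cos φ cos δ sin H₀ = 1.3245×0.74548×-0.21303 + 0.66653×0.97705×0.96981 = -0.210343 + 0.631572 = 0.421229.
Q̄ = (S₀/π) × [bracket] = (1361/π) × 0.421229 = 182.48 W/m².
— Configuration B (φ=-80.9°):
cos H₀ = −tan(-80.9°) tan(-12.300°) = -1.3612 ≤ −1 ⇒ polar day, H₀ = π.
Bracket: H₀ sin φ sin δ + cos φ cos δ sin H₀ = 3.1416×-0.98741×-0.21303 + 0.15816×0.97705×0.00000 = 0.660829 + 0.000000 = 0.660829.
Q̄ = (S₀/π) × [bracket] = (1361/π) × 0.660829 = 286.28 W/m².
Ratio Q̄_A / Q̄_B = 182.48 / 286.28 = 0.6374.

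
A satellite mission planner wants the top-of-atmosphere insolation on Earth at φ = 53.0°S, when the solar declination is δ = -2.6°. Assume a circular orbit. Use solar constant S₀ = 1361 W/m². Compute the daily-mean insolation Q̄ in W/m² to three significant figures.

Q̄ ≈ 286 W/m²

cos H₀ = −tan(-53.0°) tan(-2.600°) = -0.0603, H₀ = 1.6311 rad.
Bracket: H₀ sin φ sin δ + cos φ cos δ sin H₀ = 1.6311×-0.79864×-0.04536 + 0.60182×0.99897×0.99818 = 0.059089 + 0.600106 = 0.659195.
Q̄ = (S₀/π) × [bracket] = (1361/π) × 0.659195 = 285.6 W/m².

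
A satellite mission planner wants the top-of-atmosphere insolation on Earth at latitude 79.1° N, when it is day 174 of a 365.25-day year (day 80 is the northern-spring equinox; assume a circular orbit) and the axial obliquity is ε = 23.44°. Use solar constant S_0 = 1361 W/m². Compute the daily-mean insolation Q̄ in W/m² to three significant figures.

Solar longitude: L_s = 360° × (174 − 80)/365.25 = 92.649°.
sin δ = sin 23.44° × sin 92.649° = 0.39736, so δ = +23.413°.
cos h₀ = −tan(+79.1°) tan(+23.413°) = -2.2486 ≤ −1 ⇒ polar day, h₀ = π.
Bracket: h₀ sin ϕ sin δ + cos ϕ cos δ sin h₀ = 3.1416×0.98196×0.39736 + 0.18910×0.91766×0.00000 = 1.225826 + 0.000000 = 1.225826.
Q̄ = (S_0/π) × [bracket] = (1361/π) × 1.225826 = 531.1 W/m².

Q̄ ≈ 531 W/m²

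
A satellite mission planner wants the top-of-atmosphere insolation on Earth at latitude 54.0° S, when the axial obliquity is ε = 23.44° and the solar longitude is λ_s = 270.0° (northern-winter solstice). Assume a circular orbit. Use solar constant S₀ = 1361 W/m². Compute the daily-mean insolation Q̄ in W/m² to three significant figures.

Solar declination: sin δ = sin ε · sin λ_s = sin 23.44° × sin 270.0° = -0.39779, so δ = -23.440°.
cos H₀ = −tan(-54.0°) tan(-23.440°) = -0.5968, H₀ = 2.2102 rad.
Bracket: H₀ sin φ sin δ + cos φ cos δ sin H₀ = 2.2102×-0.80902×-0.39779 + 0.58779×0.91748×0.80242 = 0.711287 + 0.432734 = 1.144021.
Q̄ = (S₀/π) × [bracket] = (1361/π) × 1.144021 = 495.6 W/m².

Q̄ ≈ 496 W/m²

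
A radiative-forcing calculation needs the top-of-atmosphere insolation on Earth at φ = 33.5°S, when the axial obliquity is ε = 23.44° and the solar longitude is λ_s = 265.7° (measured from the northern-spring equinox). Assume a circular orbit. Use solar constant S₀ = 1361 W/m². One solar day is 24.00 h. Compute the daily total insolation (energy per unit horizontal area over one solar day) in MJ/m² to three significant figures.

42.7 MJ/m²

Solar declination: sin δ = sin ε · sin λ_s = sin 23.44° × sin 265.7° = -0.39667, so δ = -23.370°.
cos H₀ = −tan(-33.5°) tan(-23.370°) = -0.2860, H₀ = 1.8609 rad.
Bracket: H₀ sin φ sin δ + cos φ cos δ sin H₀ = 1.8609×-0.55194×-0.39667 + 0.83389×0.91796×0.95823 = 0.407422 + 0.733504 = 1.140926.
Q̄ = (S₀/π) × [bracket] = (1361/π) × 1.140926 = 494.27 W/m².
Daily total = Q̄ × 24.00 h × 3600 s/h = 494.27 × 24.00 × 3600 / 10⁶ = 42.70 MJ/m².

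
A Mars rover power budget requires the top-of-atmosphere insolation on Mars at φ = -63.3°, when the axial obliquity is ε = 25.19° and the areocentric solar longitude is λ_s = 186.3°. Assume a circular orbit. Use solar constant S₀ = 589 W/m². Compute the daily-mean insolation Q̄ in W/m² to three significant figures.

sin δ = sin 25.19° × sin 186.3° = -0.04671, so δ = -2.677°.
cos H₀ = −tan(-63.3°) tan(-2.677°) = -0.0930, H₀ = 1.6639 rad.
Bracket: H₀ sin φ sin δ + cos φ cos δ sin H₀ = 1.6639×-0.89337×-0.04671 + 0.44932×0.99891×0.99567 = 0.069433 + 0.446887 = 0.516320.
Q̄ = (S₀/π) × [bracket] = (589/π) × 0.516320 = 96.80 W/m².

Q̄ ≈ 96.8 W/m²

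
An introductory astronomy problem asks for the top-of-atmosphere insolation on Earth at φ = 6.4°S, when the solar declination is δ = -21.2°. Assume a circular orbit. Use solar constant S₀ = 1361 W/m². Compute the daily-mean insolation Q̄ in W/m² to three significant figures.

Q̄ ≈ 429 W/m²

cos H₀ = −tan(-6.4°) tan(-21.200°) = -0.0435, H₀ = 1.6143 rad.
Bracket: H₀ sin φ sin δ + cos φ cos δ sin H₀ = 1.6143×-0.11147×-0.36162 + 0.99377×0.93232×0.99905 = 0.065072 + 0.925631 = 0.990703.
Q̄ = (S₀/π) × [bracket] = (1361/π) × 0.990703 = 429.2 W/m².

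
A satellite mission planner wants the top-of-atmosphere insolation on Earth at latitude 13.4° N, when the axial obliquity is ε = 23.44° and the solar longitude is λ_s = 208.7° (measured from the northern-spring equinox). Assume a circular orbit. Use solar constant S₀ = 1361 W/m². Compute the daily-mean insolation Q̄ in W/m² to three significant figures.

Q̄ ≈ 384 W/m²

Solar declination: sin δ = sin ε · sin λ_s = sin 23.44° × sin 208.7° = -0.19103, so δ = -11.013°.
cos H₀ = −tan(+13.4°) tan(-11.013°) = 0.0464, H₀ = 1.5244 rad.
Bracket: H₀ sin φ sin δ + cos φ cos δ sin H₀ = 1.5244×0.23175×-0.19103 + 0.97278×0.98158×0.99892 = -0.067487 + 0.953830 = 0.886343.
Q̄ = (S₀/π) × [bracket] = (1361/π) × 0.886343 = 384.0 W/m².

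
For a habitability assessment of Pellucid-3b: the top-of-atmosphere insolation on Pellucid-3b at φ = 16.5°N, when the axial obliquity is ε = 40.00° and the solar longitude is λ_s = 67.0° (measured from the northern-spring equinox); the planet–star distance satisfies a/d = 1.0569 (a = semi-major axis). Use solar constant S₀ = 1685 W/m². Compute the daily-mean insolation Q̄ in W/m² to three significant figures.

Solar declination: sin δ = sin ε · sin λ_s = sin 40.00° × sin 67.0° = 0.59169, so δ = +36.277°.
cos H₀ = −tan(+16.5°) tan(+36.277°) = -0.2174, H₀ = 1.7900 rad.
Bracket: H₀ sin φ sin δ + cos φ cos δ sin H₀ = 1.7900×0.28402×0.59169 + 0.95882×0.80617×0.97608 = 0.300813 + 0.754482 = 1.055295.
Inverse-square distance factor (a/d)² = 1.0569² = 1.117038.
Q̄ = (S₀/π) × 1.117038 × [bracket] = (1685/π) × 1.117038 × 1.055295 = 632.3 W/m².

Q̄ ≈ 632 W/m²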